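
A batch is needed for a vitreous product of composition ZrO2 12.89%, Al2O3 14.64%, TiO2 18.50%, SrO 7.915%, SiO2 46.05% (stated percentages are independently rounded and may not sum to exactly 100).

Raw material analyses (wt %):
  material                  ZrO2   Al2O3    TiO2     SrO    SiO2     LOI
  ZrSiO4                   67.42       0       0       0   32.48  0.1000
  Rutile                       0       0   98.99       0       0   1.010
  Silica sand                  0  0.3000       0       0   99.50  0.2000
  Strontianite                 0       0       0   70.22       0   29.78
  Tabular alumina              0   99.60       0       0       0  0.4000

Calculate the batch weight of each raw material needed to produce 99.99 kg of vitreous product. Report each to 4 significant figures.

The working math keeps exact precision through every step. Values along the way are shown, rounded to 4 significant digits, as written — every reported number takes exactly one rounding — all derived quantities are recomputed in full float precision (LOI, five oxide percentages, the yield, glass mass, totals) from the weighed amounts at 99.99 kg of glass precisely as stated by question or answer.
Target masses of each oxide per 99.99 kg vitreous product:
  ZrO2: 12.89% × 99.99 = 12.89 kg
  Al2O3: 14.64% × 99.99 = 14.64 kg
  TiO2: 18.50% × 99.99 = 18.50 kg
  SrO: 7.915% × 99.99 = 7.914 kg
  SiO2: 46.05% × 99.99 = 46.05 kg
A balance pass over the oxides, working from each reported weight, at the basis given (target by target, the sums agree once rounding is allowed for):
  ZrO2: 19.12·0.6742 = 12.89 kg (target 12.89 kg)
  Al2O3: 40.04·0.003000 + 14.58·0.9960 = 14.64 kg (target 14.64 kg)
  TiO2: 18.69·0.9899 = 18.50 kg (target 18.50 kg)
  SrO: 11.27·0.7022 = 7.914 kg (target 7.914 kg)
  SiO2: 19.12·0.3248 + 40.04·0.9950 = 46.05 kg (target 46.05 kg)
Auditing the glass mass value: total charge less LOI = 100.0 kg (the targets, summed, come to 99.99 kg; stated basis 99.99 kg — deltas are rounding alone).
Batch grand total — Σ batch = 103.7 kg; ignition loss, Σ(batch × LOI) = 3.702 kg; yield: glass divided by total = 96.43%.

Batch per 99.99 kg vitreous product:
  ZrSiO4: 19.12 kg
  Rutile: 18.69 kg
  Silica sand: 40.04 kg
  Strontianite: 11.27 kg
  Tabular alumina: 14.58 kg
Total batch = 103.7 kg; LOI loss = 3.702 kg; yield = 96.43%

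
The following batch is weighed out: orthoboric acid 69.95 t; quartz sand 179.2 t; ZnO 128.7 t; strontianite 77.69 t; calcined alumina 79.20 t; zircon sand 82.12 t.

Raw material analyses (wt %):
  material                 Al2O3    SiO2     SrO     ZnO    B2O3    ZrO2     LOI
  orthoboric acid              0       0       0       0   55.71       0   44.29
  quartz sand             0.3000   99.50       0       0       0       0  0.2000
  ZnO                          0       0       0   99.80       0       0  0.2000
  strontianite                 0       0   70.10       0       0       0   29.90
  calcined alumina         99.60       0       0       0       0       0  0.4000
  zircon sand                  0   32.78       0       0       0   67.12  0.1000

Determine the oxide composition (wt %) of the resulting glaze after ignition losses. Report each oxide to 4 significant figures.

Glass mass = 561.6 t (batch 616.9 − LOI 55.22).
Composition: Al2O3 14.14%, SiO2 36.54%, SrO 9.697%, ZnO 22.87%, B2O3 6.939%, ZrO2 9.814%

All internal work maintains exact precision in every operation. Values along the way are displayed rounded to four significant figures alongside each step — a single rounding completes each reported figure; all derived quantities (glass mass, six oxide percentages, yield, totals, LOI) are rebuilt in full float precision from the weighed amounts per 561.6 t of glass as they appear in the question or the answer.
What the batch supplies per oxide:
  Al2O3: 179.2·0.003000 + 79.20·0.9960 = 79.42 t
  SiO2: 179.2·0.9950 + 82.12·0.3278 = 205.2 t
  SrO: 77.69·0.7010 = 54.46 t
  ZnO: 128.7·0.9980 = 128.4 t
  B2O3: 69.95·0.5571 = 38.97 t
  ZrO2: 82.12·0.6712 = 55.12 t
LOI: 69.95·0.4429 + 179.2·0.002000 + 128.7·0.002000 + 77.69·0.2990 + 79.20·0.004000 + 82.12·0.001000 = 55.22 t
batch − LOI leaves glass = 616.9 − 55.22 = 561.6 t (matching Σ of the oxides)
wt % = oxide mass / glass mass × 100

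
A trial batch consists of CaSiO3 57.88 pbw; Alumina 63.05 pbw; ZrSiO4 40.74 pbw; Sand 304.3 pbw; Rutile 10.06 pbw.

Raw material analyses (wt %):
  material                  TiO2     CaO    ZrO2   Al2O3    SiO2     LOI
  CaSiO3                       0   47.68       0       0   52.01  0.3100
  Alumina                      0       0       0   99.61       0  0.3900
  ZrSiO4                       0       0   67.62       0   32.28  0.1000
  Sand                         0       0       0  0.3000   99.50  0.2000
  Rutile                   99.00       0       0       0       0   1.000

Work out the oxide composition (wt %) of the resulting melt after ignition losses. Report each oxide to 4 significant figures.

Working values are shown rounded to 4 significant figures — the working math keeps full float precision at each step. Every reported value carries a single rounding; all derived quantities (the five compositions, yield, ignition loss, glass mass, the totals) are computed at full precision from the batch weights per 474.9 pbw of glass as given in the question or the answer.
What the batch supplies per oxide:
  TiO2: 10.06·0.9900 = 9.959 pbw
  CaO: 57.88·0.4768 = 27.60 pbw
  ZrO2: 40.74·0.6762 = 27.55 pbw
  Al2O3: 63.05·0.9961 + 304.3·0.003000 = 63.72 pbw
  SiO2: 57.88·0.5201 + 40.74·0.3228 + 304.3·0.9950 = 346.0 pbw
LOI: 57.88·0.003100 + 63.05·0.003900 + 40.74·0.001000 + 304.3·0.002000 + 10.06·0.01000 = 1.175 pbw
batch − LOI leaves glass = 476.0 − 1.175 = 474.9 pbw (= Σ oxide masses)
each oxide over glass, ×100, is wt %

Glass mass = 474.9 pbw (batch 476.0 − LOI 1.175).
Composition: TiO2 2.097%, CaO 5.812%, ZrO2 5.801%, Al2O3 13.42%, SiO2 72.87%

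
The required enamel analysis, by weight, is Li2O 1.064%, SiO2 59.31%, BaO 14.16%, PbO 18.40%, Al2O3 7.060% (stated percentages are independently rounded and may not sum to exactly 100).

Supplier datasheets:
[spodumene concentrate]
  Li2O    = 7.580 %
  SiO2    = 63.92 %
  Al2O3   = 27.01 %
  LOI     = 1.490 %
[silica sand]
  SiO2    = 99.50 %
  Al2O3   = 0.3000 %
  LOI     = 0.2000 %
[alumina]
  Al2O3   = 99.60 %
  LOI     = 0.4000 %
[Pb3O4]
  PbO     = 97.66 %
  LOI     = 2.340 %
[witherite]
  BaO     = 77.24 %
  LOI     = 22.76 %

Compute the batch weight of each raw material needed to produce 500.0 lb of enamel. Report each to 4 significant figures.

Batch per 500.0 lb enamel:
  spodumene concentrate: 70.18 lb
  silica sand: 253.0 lb
  alumina: 15.65 lb
  Pb3O4: 94.20 lb
  witherite: 91.66 lb
Total batch = 524.7 lb; LOI loss = 24.68 lb; yield = 95.30%

All arithmetic carries exact precision in all steps. Rounding to four significant figures applies to each working value as printed; every reported result sees exactly one rounding. The derived quantities (yield, the totals, ignition loss, net glass mass, the five compositions) are recomputed at full precision starting from the weights on 500.0 lb of glass as written in either problem or answer.
Oxide mass targets, per 500.0 lb enamel:
  Li2O: 1.064% × 500.0 = 5.320 lb
  SiO2: 59.31% × 500.0 = 296.6 lb
  BaO: 14.16% × 500.0 = 70.80 lb
  PbO: 18.40% × 500.0 = 92.00 lb
  Al2O3: 7.060% × 500.0 = 35.30 lb
Sums-versus-targets review given the weights on record, under the basis named above (summed amounts equal target values modulo rounding of the values):
  Li2O: 70.18·0.07580 = 5.320 lb (target 5.320 lb)
  SiO2: 70.18·0.6392 + 253.0·0.9950 = 296.6 lb (target 296.6 lb)
  BaO: 91.66·0.7724 = 70.80 lb (target 70.80 lb)
  PbO: 94.20·0.9766 = 92.00 lb (target 92.00 lb)
  Al2O3: 70.18·0.2701 + 253.0·0.003000 + 15.65·0.9960 = 35.30 lb (target 35.30 lb)
Glass mass check: whole batch net of LOI = 500.0 lb (the Σ of target masses is 500.0 lb; against the stated basis, 500.0 lb — rounding explains the deltas).
Summing the batch: Σ batch = 524.7 lb; ignition loss, Σ(batch × LOI) = 24.68 lb; yield: glass divided by total = 95.30%.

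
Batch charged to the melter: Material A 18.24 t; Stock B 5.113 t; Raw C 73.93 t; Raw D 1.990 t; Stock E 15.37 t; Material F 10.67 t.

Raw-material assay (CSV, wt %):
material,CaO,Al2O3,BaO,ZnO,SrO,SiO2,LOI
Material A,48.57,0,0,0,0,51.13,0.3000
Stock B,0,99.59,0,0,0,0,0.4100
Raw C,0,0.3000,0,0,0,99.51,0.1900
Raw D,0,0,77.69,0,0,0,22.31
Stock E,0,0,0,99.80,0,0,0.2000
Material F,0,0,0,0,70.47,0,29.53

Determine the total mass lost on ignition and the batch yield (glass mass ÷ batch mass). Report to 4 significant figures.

All internal work carries full precision at all times — in-progress results are shown rounded to 4 significant digits within the worked lines; every reported number undergoes a single rounding — all derived quantities, including glass mass, LOI, six oxide percentages, totals, yield, are re-derived starting from the weights on 121.5 t of glass in full precision as given in problem or answer.
Material-by-material LOI:
  Material A: 18.24 × 0.003000 = 0.05472 t
  Stock B: 5.113 × 0.004100 = 0.02096 t
  Raw C: 73.93 × 0.001900 = 0.1405 t
  Raw D: 1.990 × 0.2231 = 0.4440 t
  Stock E: 15.37 × 0.002000 = 0.03074 t
  Material F: 10.67 × 0.2953 = 3.151 t
Total LOI = 3.842 t
Glass = batch − LOI = 125.3 − 3.842 = 121.5 t

LOI loss = 3.842 t; glass = 121.5 t; yield = 96.93%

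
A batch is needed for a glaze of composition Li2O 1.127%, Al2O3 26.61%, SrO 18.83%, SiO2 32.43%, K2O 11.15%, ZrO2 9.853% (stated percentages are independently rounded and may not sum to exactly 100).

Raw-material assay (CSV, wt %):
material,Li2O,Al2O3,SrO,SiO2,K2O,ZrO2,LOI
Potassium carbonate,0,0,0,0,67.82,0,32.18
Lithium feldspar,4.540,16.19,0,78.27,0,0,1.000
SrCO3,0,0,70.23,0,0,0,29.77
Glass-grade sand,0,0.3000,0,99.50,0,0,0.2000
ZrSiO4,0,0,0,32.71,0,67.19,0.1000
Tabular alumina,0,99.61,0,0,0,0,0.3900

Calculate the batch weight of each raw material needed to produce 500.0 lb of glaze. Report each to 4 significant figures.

Rounding to four significant digits applies to every in-between result as shown — each numeric step carries full float precision in every operation — a single rounding yields every reported result; derived quantities, including yield, the six compositions, ignition loss, net glass mass, totals, are carried from the weighed amounts at 500.0 lb of glass in full precision as they appear in the problem or the answer.
Oxide-by-oxide targets in 500.0 lb glaze:
  Li2O: 1.127% × 500.0 = 5.635 lb
  Al2O3: 26.61% × 500.0 = 133.0 lb
  SrO: 18.83% × 500.0 = 94.15 lb
  SiO2: 32.43% × 500.0 = 162.2 lb
  K2O: 11.15% × 500.0 = 55.75 lb
  ZrO2: 9.853% × 500.0 = 49.26 lb
A balance pass over the oxides, on the weights just shown, per the basis as stated (target by target, the sums agree modulo rounding of the values):
  Li2O: 124.1·0.04540 = 5.634 lb (target 5.635 lb)
  Al2O3: 124.1·0.1619 + 41.22·0.003000 + 113.3·0.9961 = 133.1 lb (target 133.0 lb)
  SrO: 134.1·0.7023 = 94.18 lb (target 94.15 lb)
  SiO2: 124.1·0.7827 + 41.22·0.9950 + 73.32·0.3271 = 162.1 lb (target 162.2 lb)
  K2O: 82.20·0.6782 = 55.75 lb (target 55.75 lb)
  ZrO2: 73.32·0.6719 = 49.26 lb (target 49.26 lb)
The glass-mass cross-check: the batch minus its LOI: 500.0 lb (summing oxide targets gives 500.0 lb; the stated basis being 500.0 lb — deltas are rounding alone).
Batch total: Σ batch = 568.2 lb; the LOI term Σ batch·LOI equals 68.21 lb; yield: glass divided by total = 88.00%.

Batch per 500.0 lb glaze:
  Potassium carbonate: 82.20 lb
  Lithium feldspar: 124.1 lb
  SrCO3: 134.1 lb
  Glass-grade sand: 41.22 lb
  ZrSiO4: 73.32 lb
  Tabular alumina: 113.3 lb
Total batch = 568.2 lb; LOI loss = 68.21 lb; yield = 88.00%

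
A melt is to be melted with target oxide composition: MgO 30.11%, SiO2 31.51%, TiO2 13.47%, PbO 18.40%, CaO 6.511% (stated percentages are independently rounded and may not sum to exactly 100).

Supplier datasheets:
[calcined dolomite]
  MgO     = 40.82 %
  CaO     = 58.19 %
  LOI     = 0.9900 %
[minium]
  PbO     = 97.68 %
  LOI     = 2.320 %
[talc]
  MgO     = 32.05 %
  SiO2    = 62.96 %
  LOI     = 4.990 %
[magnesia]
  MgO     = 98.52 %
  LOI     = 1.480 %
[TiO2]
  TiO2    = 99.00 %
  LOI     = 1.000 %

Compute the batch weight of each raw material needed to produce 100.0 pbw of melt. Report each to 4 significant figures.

Batch per 100.0 pbw melt:
  calcined dolomite: 11.19 pbw
  minium: 18.84 pbw
  talc: 50.05 pbw
  magnesia: 9.645 pbw
  TiO2: 13.61 pbw
Total batch = 103.3 pbw; LOI loss = 3.324 pbw; yield = 96.78%

The intermediate values are shown with 4-significant-figure rounding across the worked steps; every computation holds exact precision end to end. Each reported result carries a single rounding. All derived quantities (the five compositions, yield, totals, glass mass, ignition loss) are recomputed at exact precision starting from the weights per 100.0 pbw of glass as quoted within problem or answer.
Per-oxide target masses for 100.0 pbw melt:
  MgO: 30.11% × 100.0 = 30.11 pbw
  SiO2: 31.51% × 100.0 = 31.51 pbw
  TiO2: 13.47% × 100.0 = 13.47 pbw
  PbO: 18.40% × 100.0 = 18.40 pbw
  CaO: 6.511% × 100.0 = 6.511 pbw
Oxide-by-oxide audit applying the batch weights above, on the stated basis (target by target, the sums agree given rounding of the digits):
  MgO: 11.19·0.4082 + 50.05·0.3205 + 9.645·0.9852 = 30.11 pbw (target 30.11 pbw)
  SiO2: 50.05·0.6296 = 31.51 pbw (target 31.51 pbw)
  TiO2: 13.61·0.9900 = 13.47 pbw (target 13.47 pbw)
  PbO: 18.84·0.9768 = 18.40 pbw (target 18.40 pbw)
  CaO: 11.19·0.5819 = 6.511 pbw (target 6.511 pbw)
Auditing the glass mass value: total batch − LOI = 100.0 pbw (targets for the oxides total 100.0 pbw; with the basis standing at 100.0 pbw — deltas are rounding alone).
Adding the batch up: Σ batch = 103.3 pbw; LOI loss = Σ batch·LOI = 3.324 pbw; yield, glass over the total, = 96.78%.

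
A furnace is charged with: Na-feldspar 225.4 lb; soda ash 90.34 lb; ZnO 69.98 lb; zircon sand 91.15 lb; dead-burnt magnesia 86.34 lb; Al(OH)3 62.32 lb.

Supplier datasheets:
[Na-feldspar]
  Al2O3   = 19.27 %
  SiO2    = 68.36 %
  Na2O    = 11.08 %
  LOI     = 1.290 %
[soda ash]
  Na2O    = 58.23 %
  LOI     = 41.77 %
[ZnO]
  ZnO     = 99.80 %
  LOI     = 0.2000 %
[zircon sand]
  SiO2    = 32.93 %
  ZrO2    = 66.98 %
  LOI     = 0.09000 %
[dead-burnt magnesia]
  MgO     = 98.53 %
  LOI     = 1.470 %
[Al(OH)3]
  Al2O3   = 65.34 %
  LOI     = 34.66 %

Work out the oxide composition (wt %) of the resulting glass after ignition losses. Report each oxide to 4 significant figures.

The working math carries exact precision at all times — values along the way appear (rounded to 4 significant figures) in the working. Each reported number sees exactly one rounding — all derived quantities (glass mass, yield, ignition loss, totals, six oxide percentages) are recomputed starting from the weights per 561.8 lb of glass at exact precision, exactly as printed in the problem or the answer.
Per-oxide mass from batch:
  Al2O3: 225.4·0.1927 + 62.32·0.6534 = 84.15 lb
  SiO2: 225.4·0.6836 + 91.15·0.3293 = 184.1 lb
  MgO: 86.34·0.9853 = 85.07 lb
  Na2O: 225.4·0.1108 + 90.34·0.5823 = 77.58 lb
  ZrO2: 91.15·0.6698 = 61.05 lb
  ZnO: 69.98·0.9980 = 69.84 lb
LOI: 225.4·0.01290 + 90.34·0.4177 + 69.98·0.002000 + 91.15·9.000e-04 + 86.34·0.01470 + 62.32·0.3466 = 63.73 lb
The glass mass, total less LOI, = 625.5 − 63.73 = 561.8 lb (matching Σ of the oxides)
each oxide over glass, ×100, is wt %

Glass mass = 561.8 lb (batch 625.5 − LOI 63.73).
Composition: Al2O3 14.98%, SiO2 32.77%, MgO 15.14%, Na2O 13.81%, ZrO2 10.87%, ZnO 12.43%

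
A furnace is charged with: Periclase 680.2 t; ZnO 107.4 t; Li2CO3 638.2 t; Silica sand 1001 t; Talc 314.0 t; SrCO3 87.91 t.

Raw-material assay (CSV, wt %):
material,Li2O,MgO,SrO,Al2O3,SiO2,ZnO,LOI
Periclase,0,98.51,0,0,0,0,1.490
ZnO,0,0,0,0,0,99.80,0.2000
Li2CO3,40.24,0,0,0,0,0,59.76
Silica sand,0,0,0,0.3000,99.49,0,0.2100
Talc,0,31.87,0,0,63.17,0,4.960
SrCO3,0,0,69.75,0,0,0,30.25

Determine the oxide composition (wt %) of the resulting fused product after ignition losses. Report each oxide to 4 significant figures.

Intermediates are displayed, with 4-significant-figure rounding, in the working. The working math holds full float precision from first step to last — every reported value carries a single rounding; all derived quantities, which include LOI, six oxide percentages, net glass mass, the yield, the totals, are carried at full precision, precisely as stated by the problem or the answer, from the weighed amounts at 2393 t of glass.
Per-oxide mass from batch:
  Li2O: 638.2·0.4024 = 256.8 t
  MgO: 680.2·0.9851 + 314.0·0.3187 = 770.1 t
  SrO: 87.91·0.6975 = 61.32 t
  Al2O3: 1001·0.003000 = 3.003 t
  SiO2: 1001·0.9949 + 314.0·0.6317 = 1194 t
  ZnO: 107.4·0.9980 = 107.2 t
LOI: 680.2·0.01490 + 107.4·0.002000 + 638.2·0.5976 + 1001·0.002100 + 314.0·0.04960 + 87.91·0.3025 = 436.0 t
Resulting glass, batch − LOI: 2829 − 436.0 = 2393 t (= Σ oxide masses)
wt % = 100 × oxide mass / glass mass

Glass mass = 2393 t (batch 2829 − LOI 436.0).
Composition: Li2O 10.73%, MgO 32.19%, SrO 2.563%, Al2O3 0.1255%, SiO2 49.91%, ZnO 4.480%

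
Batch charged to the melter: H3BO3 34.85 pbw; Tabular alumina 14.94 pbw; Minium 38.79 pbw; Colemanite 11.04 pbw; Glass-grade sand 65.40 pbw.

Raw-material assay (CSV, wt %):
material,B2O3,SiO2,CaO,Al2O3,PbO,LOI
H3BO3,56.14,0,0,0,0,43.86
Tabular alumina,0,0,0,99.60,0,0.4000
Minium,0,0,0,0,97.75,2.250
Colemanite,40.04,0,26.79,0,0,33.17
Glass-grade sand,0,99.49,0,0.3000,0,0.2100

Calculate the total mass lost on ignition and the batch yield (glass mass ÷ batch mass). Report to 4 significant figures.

LOI loss = 20.02 pbw; glass = 145.0 pbw; yield = 87.87%

Full float precision is carried end to end. Values along the way are printed, rounded to 4 significant digits, alongside each step — a single rounding finalizes every reported figure. Derived quantities (ignition loss, totals, the yield, net glass mass, five oxide percentages) are carried in exact precision starting from the weights for 145.0 pbw of glass, as quoted within either problem or answer.
Each material's LOI contribution:
  H3BO3: 34.85 × 0.4386 = 15.29 pbw
  Tabular alumina: 14.94 × 0.004000 = 0.05976 pbw
  Minium: 38.79 × 0.02250 = 0.8728 pbw
  Colemanite: 11.04 × 0.3317 = 3.662 pbw
  Glass-grade sand: 65.40 × 0.002100 = 0.1373 pbw
Total LOI = 20.02 pbw
Glass = batch − LOI = 165.0 − 20.02 = 145.0 pbw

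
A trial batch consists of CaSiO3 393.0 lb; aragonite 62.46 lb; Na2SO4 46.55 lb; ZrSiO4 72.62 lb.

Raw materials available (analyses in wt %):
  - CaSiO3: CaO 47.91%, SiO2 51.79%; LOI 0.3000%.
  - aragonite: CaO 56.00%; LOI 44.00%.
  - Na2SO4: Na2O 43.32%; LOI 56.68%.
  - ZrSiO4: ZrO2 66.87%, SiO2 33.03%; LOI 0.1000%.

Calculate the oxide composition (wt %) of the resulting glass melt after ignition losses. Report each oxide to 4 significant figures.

Working values are printed (rounded to 4 significant figures) as written; all arithmetic carries exact precision in all steps; a single rounding produces every reported value. The derived quantities (LOI, four oxide percentages, net glass mass, the totals, the yield) are recomputed from the batch weights at 519.5 lb of glass in full precision, as set out in question or answer.
Oxide masses out of the charge:
  CaO: 393.0·0.4791 + 62.46·0.5600 = 223.3 lb
  ZrO2: 72.62·0.6687 = 48.56 lb
  Na2O: 46.55·0.4332 = 20.17 lb
  SiO2: 393.0·0.5179 + 72.62·0.3303 = 227.5 lb
LOI: 393.0·0.003000 + 62.46·0.4400 + 46.55·0.5668 + 72.62·0.001000 = 55.12 lb
Net of LOI, the glass mass = 574.6 − 55.12 = 519.5 lb (equal to the oxide-mass sum)
each wt % is 100 × oxide ÷ glass

Glass mass = 519.5 lb (batch 574.6 − LOI 55.12).
Composition: CaO 42.98%, ZrO2 9.347%, Na2O 3.882%, SiO2 43.80%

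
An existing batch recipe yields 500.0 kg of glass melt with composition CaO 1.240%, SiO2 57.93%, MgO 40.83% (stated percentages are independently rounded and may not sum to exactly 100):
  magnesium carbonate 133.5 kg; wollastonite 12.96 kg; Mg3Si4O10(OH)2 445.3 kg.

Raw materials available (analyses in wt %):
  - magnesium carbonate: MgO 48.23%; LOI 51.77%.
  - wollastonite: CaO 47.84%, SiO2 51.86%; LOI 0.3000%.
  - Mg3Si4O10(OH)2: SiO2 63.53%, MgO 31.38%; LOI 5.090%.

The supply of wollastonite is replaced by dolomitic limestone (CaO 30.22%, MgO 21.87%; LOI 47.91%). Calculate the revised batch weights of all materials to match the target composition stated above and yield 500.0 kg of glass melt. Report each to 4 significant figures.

Revised batch per 500.0 kg glass melt:
  magnesium carbonate: 117.3 kg
  dolomitic limestone: 20.52 kg
  Mg3Si4O10(OH)2: 455.9 kg
Total batch = 593.7 kg; LOI loss = 93.76 kg

All internal work carries exact precision from first step to last; mid-chain values are shown with 4-significant-digit rounding in the printout — a single rounding completes each reported number; all derived quantities, including totals, three oxide percentages, LOI, net glass mass, the yield, are carried from the batch weights for 500.0 kg of glass at full precision as given in the question or the answer.
Target masses of each oxide per 500.0 kg glass melt:
  CaO: 1.240% × 500.0 = 6.200 kg
  SiO2: 57.93% × 500.0 = 289.6 kg
  MgO: 40.83% × 500.0 = 204.2 kg
Sums-versus-targets review working from each reported weight, per the basis as stated (sums match the target masses once rounding is allowed for):
  CaO: 20.52·0.3022 = 6.201 kg (target 6.200 kg)
  SiO2: 455.9·0.6353 = 289.6 kg (target 289.6 kg)
  MgO: 117.3·0.4823 + 20.52·0.2187 + 455.9·0.3138 = 204.1 kg (target 204.2 kg)
Auditing the glass mass value: total batch − LOI = 500.0 kg (targets for the oxides total 500.0 kg; basis as stated: 500.0 kg — gaps are rounding artifacts).
Total batch = Σ batch = 593.7 kg; the LOI term Σ batch·LOI equals 93.76 kg; the yield ratio, glass ÷ batch: 84.21%.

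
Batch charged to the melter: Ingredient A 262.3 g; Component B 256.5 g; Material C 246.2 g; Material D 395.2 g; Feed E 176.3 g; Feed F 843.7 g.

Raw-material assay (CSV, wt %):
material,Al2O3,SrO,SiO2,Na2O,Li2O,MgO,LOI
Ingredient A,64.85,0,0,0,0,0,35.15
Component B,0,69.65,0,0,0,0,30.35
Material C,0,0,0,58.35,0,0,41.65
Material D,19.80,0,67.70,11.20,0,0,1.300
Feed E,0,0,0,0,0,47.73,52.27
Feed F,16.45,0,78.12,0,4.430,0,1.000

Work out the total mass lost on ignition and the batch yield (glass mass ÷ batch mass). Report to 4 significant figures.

LOI loss = 378.3 g; glass = 1802 g; yield = 82.65%

Mid-chain values appear, with 4-significant-digit rounding, across the worked steps. The whole derivation carries full float precision from first step to last; a single rounding finalizes each reported result. All derived quantities are recomputed using the weight values on 1802 g of glass in exact precision (six oxide percentages, LOI, glass mass, totals, the yield) as set out in either problem or answer.
Material-by-material LOI:
  Ingredient A: 262.3 × 0.3515 = 92.20 g
  Component B: 256.5 × 0.3035 = 77.85 g
  Material C: 246.2 × 0.4165 = 102.5 g
  Material D: 395.2 × 0.01300 = 5.138 g
  Feed E: 176.3 × 0.5227 = 92.15 g
  Feed F: 843.7 × 0.01000 = 8.437 g
Total LOI = 378.3 g
Glass = batch − LOI = 2180 − 378.3 = 1802 g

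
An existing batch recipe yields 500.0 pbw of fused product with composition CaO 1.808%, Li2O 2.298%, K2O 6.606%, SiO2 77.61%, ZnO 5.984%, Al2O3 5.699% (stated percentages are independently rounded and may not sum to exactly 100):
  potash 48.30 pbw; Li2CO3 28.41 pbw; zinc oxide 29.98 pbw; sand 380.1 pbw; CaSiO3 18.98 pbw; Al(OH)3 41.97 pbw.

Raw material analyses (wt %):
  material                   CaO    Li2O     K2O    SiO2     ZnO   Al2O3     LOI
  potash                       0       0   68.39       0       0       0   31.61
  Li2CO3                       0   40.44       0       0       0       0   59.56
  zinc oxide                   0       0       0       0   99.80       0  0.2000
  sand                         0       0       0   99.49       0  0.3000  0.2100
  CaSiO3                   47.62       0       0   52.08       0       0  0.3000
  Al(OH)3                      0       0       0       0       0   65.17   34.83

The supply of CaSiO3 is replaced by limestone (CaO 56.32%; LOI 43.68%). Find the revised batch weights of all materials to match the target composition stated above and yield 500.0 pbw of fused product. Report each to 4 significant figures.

All arithmetic holds full float precision through the solve — mid-chain values are printed with 4-significant-figure rounding between the steps — every reported result receives exactly one rounding. Derived quantities, which include net glass mass, the yield, ignition loss, totals, the six compositions, are carried at full float precision, exactly as printed in question or answer, from the batch weights at 500.0 pbw of glass.
Target oxide masses per 500.0 pbw fused product:
  CaO: 1.808% × 500.0 = 9.040 pbw
  Li2O: 2.298% × 500.0 = 11.49 pbw
  K2O: 6.606% × 500.0 = 33.03 pbw
  SiO2: 77.61% × 500.0 = 388.0 pbw
  ZnO: 5.984% × 500.0 = 29.92 pbw
  Al2O3: 5.699% × 500.0 = 28.50 pbw
Balance tally, oxide-wise, given the weights on record, versus the basis set out (sum by sum, the targets are met modulo rounding of the values):
  CaO: 16.05·0.5632 = 9.039 pbw (target 9.040 pbw)
  Li2O: 28.41·0.4044 = 11.49 pbw (target 11.49 pbw)
  K2O: 48.30·0.6839 = 33.03 pbw (target 33.03 pbw)
  SiO2: 390.0·0.9949 = 388.0 pbw (target 388.0 pbw)
  ZnO: 29.98·0.9980 = 29.92 pbw (target 29.92 pbw)
  Al2O3: 390.0·0.003000 + 41.93·0.6517 = 28.50 pbw (target 28.50 pbw)
Consistency of the glass mass: total batch − LOI = 500.0 pbw (the Σ of target masses is 500.0 pbw; the stated basis being 500.0 pbw — rounding explains the deltas).
Whole-batch sum: Σ batch = 554.7 pbw; ignition loss, Σ(batch × LOI) = 54.68 pbw; yield: glass divided by total = 90.14%.

Revised batch per 500.0 pbw fused product:
  potash: 48.30 pbw
  Li2CO3: 28.41 pbw
  zinc oxide: 29.98 pbw
  sand: 390.0 pbw
  limestone: 16.05 pbw
  Al(OH)3: 41.93 pbw
Total batch = 554.7 pbw; LOI loss = 54.68 pbw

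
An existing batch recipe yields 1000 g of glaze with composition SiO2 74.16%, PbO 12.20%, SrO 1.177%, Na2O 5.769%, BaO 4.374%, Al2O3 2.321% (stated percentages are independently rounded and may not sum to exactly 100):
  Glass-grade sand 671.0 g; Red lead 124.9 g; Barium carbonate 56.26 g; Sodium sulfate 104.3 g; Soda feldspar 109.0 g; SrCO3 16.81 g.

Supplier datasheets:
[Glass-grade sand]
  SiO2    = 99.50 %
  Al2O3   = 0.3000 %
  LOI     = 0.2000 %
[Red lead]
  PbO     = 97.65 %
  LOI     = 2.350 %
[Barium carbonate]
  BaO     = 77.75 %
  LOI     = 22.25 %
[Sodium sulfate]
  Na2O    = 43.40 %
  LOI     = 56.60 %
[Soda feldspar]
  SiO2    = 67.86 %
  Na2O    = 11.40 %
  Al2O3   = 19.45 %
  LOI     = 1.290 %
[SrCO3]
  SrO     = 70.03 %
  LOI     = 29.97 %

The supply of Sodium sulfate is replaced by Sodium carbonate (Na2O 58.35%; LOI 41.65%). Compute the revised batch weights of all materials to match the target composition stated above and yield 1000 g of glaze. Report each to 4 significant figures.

All arithmetic carries full precision from start to finish — values along the way are shown rounded to 4 significant digits on the page; every reported number undergoes a single rounding — the derived quantities are re-derived from the batch weights for 1000 g of glass at full float precision (totals, six oxide percentages, the yield, ignition loss, glass mass) as written in the problem or answer text.
Oxide-by-oxide targets in 1000 g glaze:
  SiO2: 74.16% × 1000 = 741.6 g
  PbO: 12.20% × 1000 = 122.0 g
  SrO: 1.177% × 1000 = 11.77 g
  Na2O: 5.769% × 1000 = 57.69 g
  BaO: 4.374% × 1000 = 43.74 g
  Al2O3: 2.321% × 1000 = 23.21 g
Per-oxide balance check using the reported weights, under the basis named above (oxide sums agree with the targets once rounding is allowed for):
  SiO2: 671.0·0.9950 + 109.0·0.6786 = 741.6 g (target 741.6 g)
  PbO: 124.9·0.9765 = 122.0 g (target 122.0 g)
  SrO: 16.81·0.7003 = 11.77 g (target 11.77 g)
  Na2O: 77.58·0.5835 + 109.0·0.1140 = 57.69 g (target 57.69 g)
  BaO: 56.26·0.7775 = 43.74 g (target 43.74 g)
  Al2O3: 671.0·0.003000 + 109.0·0.1945 = 23.21 g (target 23.21 g)
Consistency of the glass mass: whole batch net of LOI = 1000 g (oxide target masses add up to 1000 g; versus the stated basis of 1000 g — gaps are rounding artifacts).
Batch total: Σ batch = 1056 g; LOI loss = Σ batch·LOI = 55.55 g; yield: glass divided by total = 94.74%.

Revised batch per 1000 g glaze:
  Glass-grade sand: 671.0 g
  Red lead: 124.9 g
  Barium carbonate: 56.26 g
  Sodium carbonate: 77.58 g
  Soda feldspar: 109.0 g
  SrCO3: 16.81 g
Total batch = 1056 g; LOI loss = 55.55 g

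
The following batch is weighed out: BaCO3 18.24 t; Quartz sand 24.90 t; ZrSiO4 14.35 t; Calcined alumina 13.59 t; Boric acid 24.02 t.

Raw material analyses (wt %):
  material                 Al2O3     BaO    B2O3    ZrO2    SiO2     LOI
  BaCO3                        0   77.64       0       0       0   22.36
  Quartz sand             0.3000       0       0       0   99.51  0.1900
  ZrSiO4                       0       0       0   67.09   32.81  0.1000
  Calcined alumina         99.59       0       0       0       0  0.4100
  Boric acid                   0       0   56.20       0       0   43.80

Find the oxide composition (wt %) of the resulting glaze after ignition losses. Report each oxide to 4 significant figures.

Glass mass = 80.38 t (batch 95.10 − LOI 14.72).
Composition: Al2O3 16.93%, BaO 17.62%, B2O3 16.79%, ZrO2 11.98%, SiO2 36.68%

Full float precision is held from start to finish. Values along the way are rounded off to 4 significant figures wherever printed — every reported number takes a single rounding; all derived quantities (five oxide percentages, net glass mass, LOI, the yield, the totals) are re-derived using the weight values at 80.38 t of glass in exact precision precisely as stated by problem or answer.
Oxide-by-oxide delivered mass:
  Al2O3: 24.90·0.003000 + 13.59·0.9959 = 13.61 t
  BaO: 18.24·0.7764 = 14.16 t
  B2O3: 24.02·0.5620 = 13.50 t
  ZrO2: 14.35·0.6709 = 9.627 t
  SiO2: 24.90·0.9951 + 14.35·0.3281 = 29.49 t
LOI: 18.24·0.2236 + 24.90·0.001900 + 14.35·0.001000 + 13.59·0.004100 + 24.02·0.4380 = 14.72 t
Glass mass = batch − LOI = 95.10 − 14.72 = 80.38 t (consistent with Σ oxide mass)
percent by weight: oxide/glass ×100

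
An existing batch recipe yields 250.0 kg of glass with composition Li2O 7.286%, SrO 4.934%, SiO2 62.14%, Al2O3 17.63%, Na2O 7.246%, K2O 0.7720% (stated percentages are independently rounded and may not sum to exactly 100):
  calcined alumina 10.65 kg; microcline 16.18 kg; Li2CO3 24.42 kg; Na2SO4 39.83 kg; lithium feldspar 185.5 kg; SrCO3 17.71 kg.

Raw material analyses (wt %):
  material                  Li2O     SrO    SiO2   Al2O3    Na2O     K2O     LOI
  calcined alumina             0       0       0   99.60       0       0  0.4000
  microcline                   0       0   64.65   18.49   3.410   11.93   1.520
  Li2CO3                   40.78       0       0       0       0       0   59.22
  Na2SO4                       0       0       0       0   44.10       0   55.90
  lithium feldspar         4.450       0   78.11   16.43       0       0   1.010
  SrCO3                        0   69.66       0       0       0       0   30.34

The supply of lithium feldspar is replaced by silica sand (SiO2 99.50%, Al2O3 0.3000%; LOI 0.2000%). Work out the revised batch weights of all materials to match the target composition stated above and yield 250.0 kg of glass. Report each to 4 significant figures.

Revised batch per 250.0 kg glass:
  calcined alumina: 40.81 kg
  microcline: 16.18 kg
  Li2CO3: 44.67 kg
  Na2SO4: 39.83 kg
  silica sand: 145.6 kg
  SrCO3: 17.71 kg
Total batch = 304.8 kg; LOI loss = 54.79 kg

Every computation maintains full precision through the solve; values along the way are shown, rounded to 4 significant figures, alongside each step. Every reported number is rounded a single time. Derived quantities are recomputed at exact precision (the six compositions, LOI, net glass mass, yield, totals) from the weighed amounts for 250.0 kg of glass precisely as stated by problem or answer.
Per-oxide target masses for 250.0 kg glass:
  Li2O: 7.286% × 250.0 = 18.22 kg
  SrO: 4.934% × 250.0 = 12.34 kg
  SiO2: 62.14% × 250.0 = 155.4 kg
  Al2O3: 17.63% × 250.0 = 44.08 kg
  Na2O: 7.246% × 250.0 = 18.11 kg
  K2O: 0.7720% × 250.0 = 1.930 kg
Per-oxide balance check applying the batch weights above, relative to the basis at hand (sum by sum, the targets are met inside rounding margins):
  Li2O: 44.67·0.4078 = 18.22 kg (target 18.22 kg)
  SrO: 17.71·0.6966 = 12.34 kg (target 12.34 kg)
  SiO2: 16.18·0.6465 + 145.6·0.9950 = 155.3 kg (target 155.4 kg)
  Al2O3: 40.81·0.9960 + 16.18·0.1849 + 145.6·0.003000 = 44.08 kg (target 44.08 kg)
  Na2O: 16.18·0.03410 + 39.83·0.4410 = 18.12 kg (target 18.11 kg)
  K2O: 16.18·0.1193 = 1.930 kg (target 1.930 kg)
Glass mass check: batch Σ − ignition loss = 250.0 kg (the Σ of target masses is 250.0 kg; versus the stated basis of 250.0 kg — rounding explains the deltas).
Summing the batch: Σ batch = 304.8 kg; ignition loss, Σ(batch × LOI) = 54.79 kg; yield, glass over the total, = 82.02%.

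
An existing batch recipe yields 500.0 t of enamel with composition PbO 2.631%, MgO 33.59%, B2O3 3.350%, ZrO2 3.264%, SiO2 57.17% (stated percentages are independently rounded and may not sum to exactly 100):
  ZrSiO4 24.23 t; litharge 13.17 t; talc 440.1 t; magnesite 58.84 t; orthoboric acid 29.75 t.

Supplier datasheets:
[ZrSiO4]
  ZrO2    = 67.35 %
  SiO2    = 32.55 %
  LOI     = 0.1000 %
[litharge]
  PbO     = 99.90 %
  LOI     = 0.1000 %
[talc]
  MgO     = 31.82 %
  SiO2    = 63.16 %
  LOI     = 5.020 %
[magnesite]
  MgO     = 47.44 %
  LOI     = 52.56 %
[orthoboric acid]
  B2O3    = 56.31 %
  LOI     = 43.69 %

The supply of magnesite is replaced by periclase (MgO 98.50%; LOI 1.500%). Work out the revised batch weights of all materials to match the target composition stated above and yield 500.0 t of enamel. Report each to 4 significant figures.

Revised batch per 500.0 t enamel:
  ZrSiO4: 24.23 t
  litharge: 13.17 t
  talc: 440.1 t
  periclase: 28.34 t
  orthoboric acid: 29.75 t
Total batch = 535.6 t; LOI loss = 35.55 t

The whole derivation runs at exact precision all the way through; mid-chain values are displayed (rounded to 4 significant figures) between the steps. Each reported figure takes just one rounding — the derived quantities, which include the yield, net glass mass, ignition loss, the totals, the five compositions, are computed at exact precision, as set out in either problem or answer, using the weight values on 500.0 t of glass.
Per-oxide target masses for 500.0 t enamel:
  PbO: 2.631% × 500.0 = 13.16 t
  MgO: 33.59% × 500.0 = 168.0 t
  B2O3: 3.350% × 500.0 = 16.75 t
  ZrO2: 3.264% × 500.0 = 16.32 t
  SiO2: 57.17% × 500.0 = 285.8 t
Per-oxide balance check with the batch weights as given, under the basis named above (oxide sums agree with the targets net of answer rounding effects):
  PbO: 13.17·0.9990 = 13.16 t (target 13.16 t)
  MgO: 440.1·0.3182 + 28.34·0.9850 = 168.0 t (target 168.0 t)
  B2O3: 29.75·0.5631 = 16.75 t (target 16.75 t)
  ZrO2: 24.23·0.6735 = 16.32 t (target 16.32 t)
  SiO2: 24.23·0.3255 + 440.1·0.6316 = 285.9 t (target 285.8 t)
Auditing the glass mass value: the batch minus its LOI: 500.0 t (the targets, summed, come to 500.0 t; versus the stated basis of 500.0 t — any gap is answer rounding).
Total batch = Σ batch = 535.6 t; Σ batch·LOI gives LOI loss = 35.55 t; glass ÷ batch gives a yield of 93.36%.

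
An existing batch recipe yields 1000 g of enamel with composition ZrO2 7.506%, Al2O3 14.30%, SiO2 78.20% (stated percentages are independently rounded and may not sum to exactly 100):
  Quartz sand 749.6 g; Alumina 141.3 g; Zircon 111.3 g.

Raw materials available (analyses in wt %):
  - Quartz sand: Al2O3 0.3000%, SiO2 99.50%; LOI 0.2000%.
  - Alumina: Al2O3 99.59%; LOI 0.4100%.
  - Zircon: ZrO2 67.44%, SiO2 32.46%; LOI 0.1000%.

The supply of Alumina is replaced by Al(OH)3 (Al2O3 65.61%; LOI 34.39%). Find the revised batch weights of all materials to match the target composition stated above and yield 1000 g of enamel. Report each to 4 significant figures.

Revised batch per 1000 g enamel:
  Quartz sand: 749.6 g
  Al(OH)3: 214.5 g
  Zircon: 111.3 g
Total batch = 1075 g; LOI loss = 75.38 g

Intermediates are printed with 4-significant-digit rounding in the working. All internal work maintains full precision at all times — every reported figure takes a single rounding; the derived quantities are carried starting from the weights for 1000 g of glass in exact precision (totals, ignition loss, the yield, three oxide percentages, net glass mass), exactly as shown in either problem or answer.
The oxide mass targets at 1000 g enamel:
  ZrO2: 7.506% × 1000 = 75.06 g
  Al2O3: 14.30% × 1000 = 143.0 g
  SiO2: 78.20% × 1000 = 782.0 g
Mass-balance tally per oxide working from each reported weight, on the stated basis (target by target, the sums agree inside rounding margins):
  ZrO2: 111.3·0.6744 = 75.06 g (target 75.06 g)
  Al2O3: 749.6·0.003000 + 214.5·0.6561 = 143.0 g (target 143.0 g)
  SiO2: 749.6·0.9950 + 111.3·0.3246 = 782.0 g (target 782.0 g)
Glass-mass sanity pass: total charge less LOI = 1000 g (summing oxide targets gives 1000 g; with the basis standing at 1000 g — rounding explains the deltas).
Batch grand total — Σ batch = 1075 g; Σ batch·LOI gives LOI loss = 75.38 g; yield, glass over the total, = 92.99%.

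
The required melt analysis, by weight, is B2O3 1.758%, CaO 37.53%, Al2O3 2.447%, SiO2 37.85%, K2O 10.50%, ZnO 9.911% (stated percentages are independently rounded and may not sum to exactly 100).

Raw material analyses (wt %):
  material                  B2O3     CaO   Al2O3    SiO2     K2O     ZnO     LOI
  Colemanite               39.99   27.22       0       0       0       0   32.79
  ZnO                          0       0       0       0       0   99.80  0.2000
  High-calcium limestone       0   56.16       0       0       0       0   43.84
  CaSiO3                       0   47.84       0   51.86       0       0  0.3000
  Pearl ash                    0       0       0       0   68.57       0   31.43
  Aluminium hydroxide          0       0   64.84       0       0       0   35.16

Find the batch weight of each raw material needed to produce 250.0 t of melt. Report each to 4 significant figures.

Batch per 250.0 t melt:
  Colemanite: 10.99 t
  ZnO: 24.83 t
  High-calcium limestone: 6.310 t
  CaSiO3: 182.5 t
  Pearl ash: 38.28 t
  Aluminium hydroxide: 9.435 t
Total batch = 272.3 t; LOI loss = 22.32 t; yield = 91.81%

In-progress results are printed, rounded to 4 significant figures, between the steps. The working math maintains full float precision throughout; each reported result carries a single rounding — the derived quantities are recomputed starting from the weights per 250.0 t of glass in full precision (net glass mass, totals, LOI, the six compositions, yield) exactly as printed in question or answer.
Target masses of each oxide per 250.0 t melt:
  B2O3: 1.758% × 250.0 = 4.395 t
  CaO: 37.53% × 250.0 = 93.82 t
  Al2O3: 2.447% × 250.0 = 6.118 t
  SiO2: 37.85% × 250.0 = 94.62 t
  K2O: 10.50% × 250.0 = 26.25 t
  ZnO: 9.911% × 250.0 = 24.78 t
Mass-balance tally per oxide using the reported weights, versus the basis set out (sums match the target masses given rounding of the digits):
  B2O3: 10.99·0.3999 = 4.395 t (target 4.395 t)
  CaO: 10.99·0.2722 + 6.310·0.5616 + 182.5·0.4784 = 93.84 t (target 93.82 t)
  Al2O3: 9.435·0.6484 = 6.118 t (target 6.118 t)
  SiO2: 182.5·0.5186 = 94.64 t (target 94.62 t)
  K2O: 38.28·0.6857 = 26.25 t (target 26.25 t)
  ZnO: 24.83·0.9980 = 24.78 t (target 24.78 t)
Glass-mass sanity pass: the batch minus its LOI: 250.0 t (the Σ of target masses is 250.0 t; with the basis standing at 250.0 t — rounding explains the deltas).
Adding the batch up: Σ batch = 272.3 t; ignition loss, Σ(batch × LOI) = 22.32 t; the yield ratio, glass ÷ batch: 91.81%.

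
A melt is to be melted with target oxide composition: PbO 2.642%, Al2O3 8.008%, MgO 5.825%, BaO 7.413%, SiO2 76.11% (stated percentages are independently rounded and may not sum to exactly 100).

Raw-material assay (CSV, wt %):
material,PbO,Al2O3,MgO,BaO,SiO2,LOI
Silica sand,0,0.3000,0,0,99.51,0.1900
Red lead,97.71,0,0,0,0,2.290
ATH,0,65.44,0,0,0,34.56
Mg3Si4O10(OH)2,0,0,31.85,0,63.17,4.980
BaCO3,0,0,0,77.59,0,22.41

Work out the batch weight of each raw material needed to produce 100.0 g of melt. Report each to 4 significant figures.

Full precision is carried end to end. Intermediates appear (rounded to four significant digits) as written — every reported result takes exactly one rounding. Derived quantities are recomputed in full float precision (LOI, glass mass, the yield, five oxide percentages, the totals) using the weight values per 100.0 g of glass, as given in the problem or the answer.
Oxide mass targets, per 100.0 g melt:
  PbO: 2.642% × 100.0 = 2.642 g
  Al2O3: 8.008% × 100.0 = 8.008 g
  MgO: 5.825% × 100.0 = 5.825 g
  BaO: 7.413% × 100.0 = 7.413 g
  SiO2: 76.11% × 100.0 = 76.11 g
Verifying the oxide balance on the weights just shown, relative to the basis at hand (each sum matches its target mass modulo rounding of the values):
  PbO: 2.704·0.9771 = 2.642 g (target 2.642 g)
  Al2O3: 64.87·0.003000 + 11.94·0.6544 = 8.008 g (target 8.008 g)
  MgO: 18.29·0.3185 = 5.825 g (target 5.825 g)
  BaO: 9.554·0.7759 = 7.413 g (target 7.413 g)
  SiO2: 64.87·0.9951 + 18.29·0.6317 = 76.11 g (target 76.11 g)
The glass-mass cross-check: batch Σ − ignition loss = 99.99 g (oxide target masses add up to 100.0 g; basis as stated: 100.0 g — any gap is answer rounding).
Adding the batch up: Σ batch = 107.4 g; LOI loss = Σ batch·LOI = 7.364 g; as yield: glass ÷ batch → 93.14%.

Batch per 100.0 g melt:
  Silica sand: 64.87 g
  Red lead: 2.704 g
  ATH: 11.94 g
  Mg3Si4O10(OH)2: 18.29 g
  BaCO3: 9.554 g
Total batch = 107.4 g; LOI loss = 7.364 g; yield = 93.14%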